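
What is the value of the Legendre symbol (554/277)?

0

First reduce: 554 ≡ 0 (mod 277).
Top reduces to 0: gcd > 1, so the symbol is 0.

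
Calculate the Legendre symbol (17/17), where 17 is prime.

0

First reduce: 17 ≡ 0 (mod 17).
Top reduces to 0: gcd > 1, so the symbol is 0.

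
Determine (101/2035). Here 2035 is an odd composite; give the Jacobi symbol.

-1

Reciprocity: 101 ≡ 1 and 2035 ≡ 3 (mod 4), so (101/2035) = +(2035/101).
Reduce top mod 101: now compute (15/101).
Reciprocity: 15 ≡ 3 and 101 ≡ 1 (mod 4), so (15/101) = +(101/15).
Reduce top mod 15: now compute (11/15).
Reciprocity: 11 ≡ 3 and 15 ≡ 3 (mod 4), so (11/15) = −(15/11).
Reduce top mod 11: now compute (4/11).
Pull out 2^2: since 11 ≡ 3 (mod 8), (2/11) = -1, so (2/11)^2 = +1.
Reached (1/11) = 1. Collecting the sign flips along the way, the symbol is -1.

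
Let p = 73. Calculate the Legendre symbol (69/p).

1

Reciprocity: 69 ≡ 1 and 73 ≡ 1 (mod 4), so (69/73) = +(73/69).
Reduce top mod 69: now compute (4/69).
Pull out 2^2: since 69 ≡ 5 (mod 8), (2/69) = -1, so (2/69)^2 = +1.
Reached (1/69) = 1. Collecting the sign flips along the way, the symbol is +1.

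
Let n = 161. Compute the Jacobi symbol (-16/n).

1

First reduce: -16 ≡ 145 (mod 161).
Reciprocity: 145 ≡ 1 and 161 ≡ 1 (mod 4), so (145/161) = +(161/145).
Reduce top mod 145: now compute (16/145).
Pull out 2^4: since 145 ≡ 1 (mod 8), (2/145) = +1, so (2/145)^4 = +1.
Reached (1/145) = 1. Collecting the sign flips along the way, the symbol is +1.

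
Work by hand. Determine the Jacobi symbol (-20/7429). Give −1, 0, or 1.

1

First reduce: -20 ≡ 7409 (mod 7429).
Reciprocity: 7409 ≡ 1 and 7429 ≡ 1 (mod 4), so (7409/7429) = +(7429/7409).
Reduce top mod 7409: now compute (20/7409).
Pull out 2^2: since 7409 ≡ 1 (mod 8), (2/7409) = +1, so (2/7409)^2 = +1.
Reciprocity: 5 ≡ 1 and 7409 ≡ 1 (mod 4), so (5/7409) = +(7409/5).
Reduce top mod 5: now compute (4/5).
Pull out 2^2: since 5 ≡ 5 (mod 8), (2/5) = -1, so (2/5)^2 = +1.
Reached (1/5) = 1. Collecting the sign flips along the way, the symbol is +1.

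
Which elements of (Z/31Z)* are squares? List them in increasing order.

Square k = 1,…,15 (k and 31−k give the same square):
1²=1, 2²=4, 3²=9, 4²=16, 5²=25, 6²≡5, 7²≡18, 8²≡2, 9²≡19, 10²≡7, 11²≡28, 12²≡20, 13²≡14, 14²≡10, 15²≡8 (mod 31).
So the quadratic residues mod 31 are {1, 2, 4, 5, 7, 8, 9, 10, 14, 16, 18, 19, 20, 25, 28}.

1, 2, 4, 5, 7, 8, 9, 10, 14, 16, 18, 19, 20, 25, 28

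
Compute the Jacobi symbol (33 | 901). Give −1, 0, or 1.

Reciprocity: 33 ≡ 1 and 901 ≡ 1 (mod 4), so (33/901) = +(901/33).
Reduce top mod 33: now compute (10/33).
Pull out 2: since 33 ≡ 1 (mod 8), (2/33) = +1.
Reciprocity: 5 ≡ 1 and 33 ≡ 1 (mod 4), so (5/33) = +(33/5).
Reduce top mod 5: now compute (3/5).
Reciprocity: 3 ≡ 3 and 5 ≡ 1 (mod 4), so (3/5) = +(5/3).
Reduce top mod 3: now compute (2/3).
Pull out 2: since 3 ≡ 3 (mod 8), (2/3) = -1.
Reached (1/3) = 1. Collecting the sign flips along the way, the symbol is -1.

-1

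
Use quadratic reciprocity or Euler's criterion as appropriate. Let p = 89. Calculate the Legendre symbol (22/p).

Euler's criterion: (22/89) ≡ 22^44 (mod 89).
22^2 ≡ 39 (mod 89)
22^4 ≡ 8 (mod 89)
22^8 ≡ 64 (mod 89)
22^16 ≡ 2 (mod 89)
22^32 ≡ 4 (mod 89)
22^44 = 22^(32+8+4) ≡ 1 (mod 89).
Result is 1, so (22/89) = 1.

1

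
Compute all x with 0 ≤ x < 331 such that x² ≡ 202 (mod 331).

Since 331 ≡ 3 (mod 4), a square root of 202 is 202^((331+1)/4) = 202^83 mod 331.
Repeated squaring: 202^2≡91, 202^4≡6, 202^8≡36, 202^16≡303, 202^32≡122, 202^64≡320 (mod 331).
202^83 = 202^(64+16+2+1) ≡ 232 (mod 331).
Check: 232² = 53824 ≡ 202 (mod 331). The two roots are 99 and 232.

99, 232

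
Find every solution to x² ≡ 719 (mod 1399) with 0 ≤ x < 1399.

Since 1399 ≡ 3 (mod 4), a square root of 719 is 719^((1399+1)/4) = 719^350 mod 1399.
Repeated squaring: 719^2≡730, 719^4≡1280, 719^8≡171, 719^16≡1261, 719^32≡857, 719^64≡1373, 719^128≡676, 719^256≡902 (mod 1399).
719^350 = 719^(256+64+16+8+4+2) ≡ 402 (mod 1399).
Check: 402² = 161604 ≡ 719 (mod 1399). The two roots are 402 and 997.

402, 997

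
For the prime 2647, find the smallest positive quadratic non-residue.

3

(2/2647) = +1, so 2 is a residue.
(3/2647) = −1, so 3 is the smallest positive non-residue mod 2647.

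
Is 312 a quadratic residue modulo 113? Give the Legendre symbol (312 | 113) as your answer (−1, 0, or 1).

First reduce: 312 ≡ 86 (mod 113).
Pull out 2: since 113 ≡ 1 (mod 8), (2/113) = +1.
Reciprocity: 43 ≡ 3 and 113 ≡ 1 (mod 4), so (43/113) = +(113/43).
Reduce top mod 43: now compute (27/43).
Reciprocity: 27 ≡ 3 and 43 ≡ 3 (mod 4), so (27/43) = −(43/27).
Reduce top mod 27: now compute (16/27).
Pull out 2^4: since 27 ≡ 3 (mod 8), (2/27) = -1, so (2/27)^4 = +1.
Reached (1/27) = 1. Collecting the sign flips along the way, the symbol is -1.

-1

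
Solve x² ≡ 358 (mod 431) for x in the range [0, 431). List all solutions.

Since 431 ≡ 3 (mod 4), a square root of 358 is 358^((431+1)/4) = 358^108 mod 431.
Repeated squaring: 358^2≡157, 358^4≡82, 358^8≡259, 358^16≡276, 358^32≡320, 358^64≡253 (mod 431).
358^108 = 358^(64+32+8+4) ≡ 97 (mod 431).
Check: 97² = 9409 ≡ 358 (mod 431). The two roots are 97 and 334.

97, 334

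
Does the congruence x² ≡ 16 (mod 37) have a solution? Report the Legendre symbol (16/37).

Euler's criterion: (16/37) ≡ 16^18 (mod 37).
16^2 ≡ 34 (mod 37)
16^4 ≡ 9 (mod 37)
16^8 ≡ 7 (mod 37)
16^16 ≡ 12 (mod 37)
16^18 = 16^(16+2) ≡ 1 (mod 37).
Result is 1, so (16/37) = 1.

1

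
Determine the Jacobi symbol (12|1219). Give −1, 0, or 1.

-1

Pull out 2^2: since 1219 ≡ 3 (mod 8), (2/1219) = -1, so (2/1219)^2 = +1.
Reciprocity: 3 ≡ 3 and 1219 ≡ 3 (mod 4), so (3/1219) = −(1219/3).
Reduce top mod 3: now compute (1/3).
Reached (1/3) = 1. Collecting the sign flips along the way, the symbol is -1.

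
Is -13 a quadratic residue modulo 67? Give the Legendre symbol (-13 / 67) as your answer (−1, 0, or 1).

1

Euler's criterion: (-13/67) ≡ 54^33 (mod 67).
54^2 ≡ 35 (mod 67)
54^4 ≡ 19 (mod 67)
54^8 ≡ 26 (mod 67)
54^16 ≡ 6 (mod 67)
54^32 ≡ 36 (mod 67)
54^33 = 54^(32+1) ≡ 1 (mod 67).
Result is 1, so (-13/67) = 1.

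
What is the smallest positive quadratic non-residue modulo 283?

(2/283) = −1, so 2 is the smallest positive non-residue mod 283.

2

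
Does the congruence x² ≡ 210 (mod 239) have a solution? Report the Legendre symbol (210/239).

-1

Euler's criterion: (210/239) ≡ 210^119 (mod 239).
210^2 ≡ 124 (mod 239)
210^4 ≡ 80 (mod 239)
210^8 ≡ 186 (mod 239)
210^16 ≡ 180 (mod 239)
210^32 ≡ 135 (mod 239)
210^64 ≡ 61 (mod 239)
210^119 = 210^(64+32+16+4+2+1) ≡ 238 (mod 239).
Result is 238 ≡ −1, so (210/239) = −1.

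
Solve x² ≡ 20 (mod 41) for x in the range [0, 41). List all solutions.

15, 26

41 ≡ 1 (mod 4), so we find a root by search.
Trying successive values, 15² = 225 ≡ 20 (mod 41). The other root is 41 − 15 = 26.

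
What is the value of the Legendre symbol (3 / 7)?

Euler's criterion: (3/7) ≡ 3^3 (mod 7).
3^2 ≡ 2 (mod 7)
3^3 = 3^(2+1) ≡ 6 (mod 7).
Result is 6 ≡ −1, so (3/7) = −1.

-1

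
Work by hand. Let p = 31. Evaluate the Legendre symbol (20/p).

Euler's criterion: (20/31) ≡ 20^15 (mod 31).
20^2 ≡ 28 (mod 31)
20^4 ≡ 9 (mod 31)
20^8 ≡ 19 (mod 31)
20^15 = 20^(8+4+2+1) ≡ 1 (mod 31).
Result is 1, so (20/31) = 1.

1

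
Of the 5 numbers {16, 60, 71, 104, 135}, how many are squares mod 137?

3

(16/137) = +1 → QR.
(60/137) = +1 → QR.
(71/137) = -1 → non-residue.
(104/137) = -1 → non-residue.
(135/137) = +1 → QR.
Total quadratic residues among the 5: 3.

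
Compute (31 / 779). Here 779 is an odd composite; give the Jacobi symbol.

-1

Reciprocity: 31 ≡ 3 and 779 ≡ 3 (mod 4), so (31/779) = −(779/31).
Reduce top mod 31: now compute (4/31).
Pull out 2^2: since 31 ≡ 7 (mod 8), (2/31) = +1, so (2/31)^2 = +1.
Reached (1/31) = 1. Collecting the sign flips along the way, the symbol is -1.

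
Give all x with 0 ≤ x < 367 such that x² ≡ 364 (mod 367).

167, 200

Since 367 ≡ 3 (mod 4), a square root of 364 is 364^((367+1)/4) = 364^92 mod 367.
Repeated squaring: 364^2≡9, 364^4≡81, 364^8≡322, 364^16≡190, 364^32≡134, 364^64≡340 (mod 367).
364^92 = 364^(64+16+8+4) ≡ 200 (mod 367).
Check: 200² = 40000 ≡ 364 (mod 367). The two roots are 167 and 200.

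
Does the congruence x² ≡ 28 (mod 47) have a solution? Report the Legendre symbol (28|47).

Euler's criterion: (28/47) ≡ 28^23 (mod 47).
28^2 ≡ 32 (mod 47)
28^4 ≡ 37 (mod 47)
28^8 ≡ 6 (mod 47)
28^16 ≡ 36 (mod 47)
28^23 = 28^(16+4+2+1) ≡ 1 (mod 47).
Result is 1, so (28/47) = 1.

1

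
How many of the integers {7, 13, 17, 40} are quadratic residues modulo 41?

(7/41) = -1 → non-residue.
(13/41) = -1 → non-residue.
(17/41) = -1 → non-residue.
(40/41) = +1 → QR.
Total quadratic residues among the 4: 1.

1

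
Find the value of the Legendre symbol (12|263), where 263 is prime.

Euler's criterion: (12/263) ≡ 12^131 (mod 263).
12^2 ≡ 144 (mod 263)
12^4 ≡ 222 (mod 263)
12^8 ≡ 103 (mod 263)
12^16 ≡ 89 (mod 263)
12^32 ≡ 31 (mod 263)
12^64 ≡ 172 (mod 263)
12^128 ≡ 128 (mod 263)
12^131 = 12^(128+2+1) ≡ 1 (mod 263).
Result is 1, so (12/263) = 1.

1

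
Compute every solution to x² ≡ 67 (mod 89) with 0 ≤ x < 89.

89 ≡ 1 (mod 4), so we find a root by search.
Trying successive values, 44² = 1936 ≡ 67 (mod 89). The other root is 89 − 44 = 45.

44, 45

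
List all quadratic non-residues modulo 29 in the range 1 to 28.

Square k = 1,…,14 (k and 29−k give the same square):
1²=1, 2²=4, 3²=9, 4²=16, 5²=25, 6²≡7, 7²≡20, 8²≡6, 9²≡23, 10²≡13, 11²≡5, 12²≡28, 13²≡24, 14²≡22 (mod 29).
The residues are {1, 4, 5, 6, 7, 9, 13, 16, 20, 22, 23, 24, 25, 28}; the non-residues are the remaining 14 nonzero classes.

2,3,8,10,11,12,14,15,17,18,19,21,26,27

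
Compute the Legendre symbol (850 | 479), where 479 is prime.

-1

First reduce: 850 ≡ 371 (mod 479).
Reciprocity: 371 ≡ 3 and 479 ≡ 3 (mod 4), so (371/479) = −(479/371).
Reduce top mod 371: now compute (108/371).
Pull out 2^2: since 371 ≡ 3 (mod 8), (2/371) = -1, so (2/371)^2 = +1.
Reciprocity: 27 ≡ 3 and 371 ≡ 3 (mod 4), so (27/371) = −(371/27).
Reduce top mod 27: now compute (20/27).
Pull out 2^2: since 27 ≡ 3 (mod 8), (2/27) = -1, so (2/27)^2 = +1.
Reciprocity: 5 ≡ 1 and 27 ≡ 3 (mod 4), so (5/27) = +(27/5).
Reduce top mod 5: now compute (2/5).
Pull out 2: since 5 ≡ 5 (mod 8), (2/5) = -1.
Reached (1/5) = 1. Collecting the sign flips along the way, the symbol is -1.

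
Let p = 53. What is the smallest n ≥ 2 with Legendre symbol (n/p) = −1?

2

(2/53) = −1, so 2 is the smallest positive non-residue mod 53.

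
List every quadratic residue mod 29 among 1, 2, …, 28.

Square k = 1,…,14 (k and 29−k give the same square):
1²=1, 2²=4, 3²=9, 4²=16, 5²=25, 6²≡7, 7²≡20, 8²≡6, 9²≡23, 10²≡13, 11²≡5, 12²≡28, 13²≡24, 14²≡22 (mod 29).
So the quadratic residues mod 29 are {1, 4, 5, 6, 7, 9, 13, 16, 20, 22, 23, 24, 25, 28}.

1,4,5,6,7,9,13,16,20,22,23,24,25,28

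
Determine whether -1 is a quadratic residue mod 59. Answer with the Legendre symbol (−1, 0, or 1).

-1

Euler's criterion: (-1/59) ≡ 58^29 (mod 59).
58^2 ≡ 1 (mod 59)
58^4 ≡ 1 (mod 59)
58^8 ≡ 1 (mod 59)
58^16 ≡ 1 (mod 59)
58^29 = 58^(16+8+4+1) ≡ 58 (mod 59).
Result is 58 ≡ −1, so (-1/59) = −1.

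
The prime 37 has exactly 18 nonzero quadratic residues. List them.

1, 3, 4, 7, 9, 10, 11, 12, 16, 21, 25, 26, 27, 28, 30, 33, 34, 36

Square k = 1,…,18 (k and 37−k give the same square):
1²=1, 2²=4, 3²=9, 4²=16, 5²=25, 6²=36, 7²≡12, 8²≡27, 9²≡7, 10²≡26, 11²≡10, 12²≡33, 13²≡21, 14²≡11, 15²≡3, 16²≡34, 17²≡30, 18²≡28 (mod 37).
So the quadratic residues mod 37 are {1, 3, 4, 7, 9, 10, 11, 12, 16, 21, 25, 26, 27, 28, 30, 33, 34, 36}.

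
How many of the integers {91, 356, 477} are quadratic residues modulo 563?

1

(91/563) = +1 → QR.
(356/563) = -1 → non-residue.
(477/563) = -1 → non-residue.
Total quadratic residues among the 3: 1.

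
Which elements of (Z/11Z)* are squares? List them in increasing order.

Square k = 1,…,5 (k and 11−k give the same square):
1²=1, 2²=4, 3²=9, 4²≡5, 5²≡3 (mod 11).
So the quadratic residues mod 11 are {1, 3, 4, 5, 9}.

1 3 4 5 9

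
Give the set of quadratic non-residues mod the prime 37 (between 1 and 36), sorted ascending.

Square k = 1,…,18 (k and 37−k give the same square):
1²=1, 2²=4, 3²=9, 4²=16, 5²=25, 6²=36, 7²≡12, 8²≡27, 9²≡7, 10²≡26, 11²≡10, 12²≡33, 13²≡21, 14²≡11, 15²≡3, 16²≡34, 17²≡30, 18²≡28 (mod 37).
The residues are {1, 3, 4, 7, 9, 10, 11, 12, 16, 21, 25, 26, 27, 28, 30, 33, 34, 36}; the non-residues are the remaining 18 nonzero classes.

2 5 6 8 13 14 15 17 18 19 20 22 23 24 29 31 32 35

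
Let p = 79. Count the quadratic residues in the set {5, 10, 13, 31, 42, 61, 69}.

(5/79) = +1 → QR.
(10/79) = +1 → QR.
(13/79) = +1 → QR.
(31/79) = +1 → QR.
(42/79) = +1 → QR.
(61/79) = -1 → non-residue.
(69/79) = -1 → non-residue.
Total quadratic residues among the 7: 5.

5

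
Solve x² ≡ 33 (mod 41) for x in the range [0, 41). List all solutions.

41 ≡ 1 (mod 4), so we find a root by search.
Trying successive values, 19² = 361 ≡ 33 (mod 41). The other root is 41 − 19 = 22.

19, 22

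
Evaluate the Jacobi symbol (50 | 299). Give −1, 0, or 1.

-1

Pull out 2: since 299 ≡ 3 (mod 8), (2/299) = -1.
Reciprocity: 25 ≡ 1 and 299 ≡ 3 (mod 4), so (25/299) = +(299/25).
Reduce top mod 25: now compute (24/25).
Pull out 2^3: since 25 ≡ 1 (mod 8), (2/25) = +1, so (2/25)^3 = +1.
Reciprocity: 3 ≡ 3 and 25 ≡ 1 (mod 4), so (3/25) = +(25/3).
Reduce top mod 3: now compute (1/3).
Reached (1/3) = 1. Collecting the sign flips along the way, the symbol is -1.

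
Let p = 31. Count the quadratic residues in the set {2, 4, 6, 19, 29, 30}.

(2/31) = +1 → QR.
(4/31) = +1 → QR.
(6/31) = -1 → non-residue.
(19/31) = +1 → QR.
(29/31) = -1 → non-residue.
(30/31) = -1 → non-residue.
Total quadratic residues among the 6: 3.

3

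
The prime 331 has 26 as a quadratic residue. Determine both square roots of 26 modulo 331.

41, 290

Since 331 ≡ 3 (mod 4), a square root of 26 is 26^((331+1)/4) = 26^83 mod 331.
Repeated squaring: 26^2≡14, 26^4≡196, 26^8≡20, 26^16≡69, 26^32≡127, 26^64≡241 (mod 331).
26^83 = 26^(64+16+2+1) ≡ 290 (mod 331).
Check: 290² = 84100 ≡ 26 (mod 331). The two roots are 41 and 290.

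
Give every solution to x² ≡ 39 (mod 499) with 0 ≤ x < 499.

Since 499 ≡ 3 (mod 4), a square root of 39 is 39^((499+1)/4) = 39^125 mod 499.
Repeated squaring: 39^2≡24, 39^4≡77, 39^8≡440, 39^16≡487, 39^32≡144, 39^64≡277 (mod 499).
39^125 = 39^(64+32+16+8+4+1) ≡ 187 (mod 499).
Check: 187² = 34969 ≡ 39 (mod 499). The two roots are 187 and 312.

187, 312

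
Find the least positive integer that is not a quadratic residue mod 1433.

(2/1433) = +1, so 2 is a residue.
(3/1433) = −1, so 3 is the smallest positive non-residue mod 1433.

3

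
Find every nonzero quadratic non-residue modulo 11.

Square k = 1,…,5 (k and 11−k give the same square):
1²=1, 2²=4, 3²=9, 4²≡5, 5²≡3 (mod 11).
The residues are {1, 3, 4, 5, 9}; the non-residues are the remaining 5 nonzero classes.

2,6,7,8,10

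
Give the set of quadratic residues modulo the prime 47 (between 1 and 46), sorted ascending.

Square k = 1,…,23 (k and 47−k give the same square):
1²=1, 2²=4, 3²=9, 4²=16, 5²=25, 6²=36, 7²≡2, 8²≡17, 9²≡34, 10²≡6, 11²≡27, 12²≡3, 13²≡28, 14²≡8, 15²≡37, 16²≡21, 17²≡7, 18²≡42, 19²≡32, 20²≡24, 21²≡18, 22²≡14, 23²≡12 (mod 47).
So the quadratic residues mod 47 are {1, 2, 3, 4, 6, 7, 8, 9, 12, 14, 16, 17, 18, 21, 24, 25, 27, 28, 32, 34, 36, 37, 42}.

1, 2, 3, 4, 6, 7, 8, 9, 12, 14, 16, 17, 18, 21, 24, 25, 27, 28, 32, 34, 36, 37, 42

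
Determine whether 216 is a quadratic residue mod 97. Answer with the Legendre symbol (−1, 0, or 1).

Euler's criterion: (216/97) ≡ 22^48 (mod 97).
22^2 ≡ 96 (mod 97)
22^4 ≡ 1 (mod 97)
22^8 ≡ 1 (mod 97)
22^16 ≡ 1 (mod 97)
22^32 ≡ 1 (mod 97)
22^48 = 22^(32+16) ≡ 1 (mod 97).
Result is 1, so (216/97) = 1.

1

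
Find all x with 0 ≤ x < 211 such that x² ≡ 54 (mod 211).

73, 138

Since 211 ≡ 3 (mod 4), a square root of 54 is 54^((211+1)/4) = 54^53 mod 211.
Repeated squaring: 54^2≡173, 54^4≡178, 54^8≡34, 54^16≡101, 54^32≡73 (mod 211).
54^53 = 54^(32+16+4+1) ≡ 73 (mod 211).
Check: 73² = 5329 ≡ 54 (mod 211). The two roots are 73 and 138.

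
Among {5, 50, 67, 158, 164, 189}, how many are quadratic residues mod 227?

(5/227) = -1 → non-residue.
(50/227) = -1 → non-residue.
(67/227) = -1 → non-residue.
(158/227) = -1 → non-residue.
(164/227) = -1 → non-residue.
(189/227) = +1 → QR.
Total quadratic residues among the 6: 1.

1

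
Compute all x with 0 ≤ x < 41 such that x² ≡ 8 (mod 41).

7, 34

41 ≡ 1 (mod 4), so we find a root by search.
Trying successive values, 7² = 49 ≡ 8 (mod 41). The other root is 41 − 7 = 34.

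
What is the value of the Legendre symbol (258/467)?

-1

Euler's criterion: (258/467) ≡ 258^233 (mod 467).
258^2 ≡ 250 (mod 467)
258^4 ≡ 389 (mod 467)
258^8 ≡ 13 (mod 467)
258^16 ≡ 169 (mod 467)
258^32 ≡ 74 (mod 467)
258^64 ≡ 339 (mod 467)
258^128 ≡ 39 (mod 467)
258^233 = 258^(128+64+32+8+1) ≡ 466 (mod 467).
Result is 466 ≡ −1, so (258/467) = −1.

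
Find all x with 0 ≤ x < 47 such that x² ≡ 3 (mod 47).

12, 35

Since 47 ≡ 3 (mod 4), a square root of 3 is 3^((47+1)/4) = 3^12 mod 47.
Repeated squaring: 3^2≡9, 3^4≡34, 3^8≡28 (mod 47).
3^12 = 3^(8+4) ≡ 12 (mod 47).
Check: 12² = 144 ≡ 3 (mod 47). The two roots are 12 and 35.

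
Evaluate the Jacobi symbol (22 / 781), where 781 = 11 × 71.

0

Pull out 2: since 781 ≡ 5 (mod 8), (2/781) = -1.
Reciprocity: 11 ≡ 3 and 781 ≡ 1 (mod 4), so (11/781) = +(781/11).
Reduce top mod 11: now compute (0/11).
Top reduces to 0: gcd > 1, so the symbol is 0.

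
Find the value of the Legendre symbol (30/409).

1

Pull out 2: since 409 ≡ 1 (mod 8), (2/409) = +1.
Reciprocity: 15 ≡ 3 and 409 ≡ 1 (mod 4), so (15/409) = +(409/15).
Reduce top mod 15: now compute (4/15).
Pull out 2^2: since 15 ≡ 7 (mod 8), (2/15) = +1, so (2/15)^2 = +1.
Reached (1/15) = 1. Collecting the sign flips along the way, the symbol is +1.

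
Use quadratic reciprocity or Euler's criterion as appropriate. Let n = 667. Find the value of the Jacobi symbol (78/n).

Pull out 2: since 667 ≡ 3 (mod 8), (2/667) = -1.
Reciprocity: 39 ≡ 3 and 667 ≡ 3 (mod 4), so (39/667) = −(667/39).
Reduce top mod 39: now compute (4/39).
Pull out 2^2: since 39 ≡ 7 (mod 8), (2/39) = +1, so (2/39)^2 = +1.
Reached (1/39) = 1. Collecting the sign flips along the way, the symbol is +1.

1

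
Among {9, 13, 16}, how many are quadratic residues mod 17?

3

(9/17) = +1 → QR.
(13/17) = +1 → QR.
(16/17) = +1 → QR.
Total quadratic residues among the 3: 3.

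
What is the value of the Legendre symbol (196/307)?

1

Euler's criterion: (196/307) ≡ 196^153 (mod 307).
196^2 ≡ 41 (mod 307)
196^4 ≡ 146 (mod 307)
196^8 ≡ 133 (mod 307)
196^16 ≡ 190 (mod 307)
196^32 ≡ 181 (mod 307)
196^64 ≡ 219 (mod 307)
196^128 ≡ 69 (mod 307)
196^153 = 196^(128+16+8+1) ≡ 1 (mod 307).
Result is 1, so (196/307) = 1.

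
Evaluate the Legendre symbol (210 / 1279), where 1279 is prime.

Pull out 2: since 1279 ≡ 7 (mod 8), (2/1279) = +1.
Reciprocity: 105 ≡ 1 and 1279 ≡ 3 (mod 4), so (105/1279) = +(1279/105).
Reduce top mod 105: now compute (19/105).
Reciprocity: 19 ≡ 3 and 105 ≡ 1 (mod 4), so (19/105) = +(105/19).
Reduce top mod 19: now compute (10/19).
Pull out 2: since 19 ≡ 3 (mod 8), (2/19) = -1.
Reciprocity: 5 ≡ 1 and 19 ≡ 3 (mod 4), so (5/19) = +(19/5).
Reduce top mod 5: now compute (4/5).
Pull out 2^2: since 5 ≡ 5 (mod 8), (2/5) = -1, so (2/5)^2 = +1.
Reached (1/5) = 1. Collecting the sign flips along the way, the symbol is -1.

-1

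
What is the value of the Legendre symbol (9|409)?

Euler's criterion: (9/409) ≡ 9^204 (mod 409).
9^2 ≡ 81 (mod 409)
9^4 ≡ 17 (mod 409)
9^8 ≡ 289 (mod 409)
9^16 ≡ 85 (mod 409)
9^32 ≡ 272 (mod 409)
9^64 ≡ 364 (mod 409)
9^128 ≡ 389 (mod 409)
9^204 = 9^(128+64+8+4) ≡ 1 (mod 409).
Result is 1, so (9/409) = 1.

1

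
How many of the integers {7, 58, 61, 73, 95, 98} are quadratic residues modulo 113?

4

(7/113) = +1 → QR.
(58/113) = -1 → non-residue.
(61/113) = +1 → QR.
(73/113) = -1 → non-residue.
(95/113) = +1 → QR.
(98/113) = +1 → QR.
Total quadratic residues among the 6: 4.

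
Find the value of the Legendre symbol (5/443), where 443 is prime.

-1

Euler's criterion: (5/443) ≡ 5^221 (mod 443).
5^2 ≡ 25 (mod 443)
5^4 ≡ 182 (mod 443)
5^8 ≡ 342 (mod 443)
5^16 ≡ 12 (mod 443)
5^32 ≡ 144 (mod 443)
5^64 ≡ 358 (mod 443)
5^128 ≡ 137 (mod 443)
5^221 = 5^(128+64+16+8+4+1) ≡ 442 (mod 443).
Result is 442 ≡ −1, so (5/443) = −1.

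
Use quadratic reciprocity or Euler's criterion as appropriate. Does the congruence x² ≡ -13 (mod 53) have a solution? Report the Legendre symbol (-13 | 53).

Euler's criterion: (-13/53) ≡ 40^26 (mod 53).
40^2 ≡ 10 (mod 53)
40^4 ≡ 47 (mod 53)
40^8 ≡ 36 (mod 53)
40^16 ≡ 24 (mod 53)
40^26 = 40^(16+8+2) ≡ 1 (mod 53).
Result is 1, so (-13/53) = 1.

1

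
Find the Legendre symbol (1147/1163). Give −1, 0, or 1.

-1

Reciprocity: 1147 ≡ 3 and 1163 ≡ 3 (mod 4), so (1147/1163) = −(1163/1147).
Reduce top mod 1147: now compute (16/1147).
Pull out 2^4: since 1147 ≡ 3 (mod 8), (2/1147) = -1, so (2/1147)^4 = +1.
Reached (1/1147) = 1. Collecting the sign flips along the way, the symbol is -1.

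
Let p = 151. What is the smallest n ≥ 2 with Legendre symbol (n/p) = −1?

3

(2/151) = +1, so 2 is a residue.
(3/151) = −1, so 3 is the smallest positive non-residue mod 151.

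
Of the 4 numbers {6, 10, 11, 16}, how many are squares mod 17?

(6/17) = -1 → non-residue.
(10/17) = -1 → non-residue.
(11/17) = -1 → non-residue.
(16/17) = +1 → QR.
Total quadratic residues among the 4: 1.

1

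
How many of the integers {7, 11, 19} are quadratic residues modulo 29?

1

(7/29) = +1 → QR.
(11/29) = -1 → non-residue.
(19/29) = -1 → non-residue.
Total quadratic residues among the 3: 1.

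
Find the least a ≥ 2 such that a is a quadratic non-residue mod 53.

(2/53) = −1, so 2 is the smallest positive non-residue mod 53.

2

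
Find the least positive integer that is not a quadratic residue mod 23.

(2/23) = +1, so 2 is a residue.
(3/23) = +1, so 3 is a residue.
(4/23) = +1, so 4 is a residue.
(5/23) = −1, so 5 is the smallest positive non-residue mod 23.

5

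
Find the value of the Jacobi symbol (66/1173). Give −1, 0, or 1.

Pull out 2: since 1173 ≡ 5 (mod 8), (2/1173) = -1.
Reciprocity: 33 ≡ 1 and 1173 ≡ 1 (mod 4), so (33/1173) = +(1173/33).
Reduce top mod 33: now compute (18/33).
Pull out 2: since 33 ≡ 1 (mod 8), (2/33) = +1.
Reciprocity: 9 ≡ 1 and 33 ≡ 1 (mod 4), so (9/33) = +(33/9).
Reduce top mod 9: now compute (6/9).
Pull out 2: since 9 ≡ 1 (mod 8), (2/9) = +1.
Reciprocity: 3 ≡ 3 and 9 ≡ 1 (mod 4), so (3/9) = +(9/3).
Reduce top mod 3: now compute (0/3).
Top reduces to 0: gcd > 1, so the symbol is 0.

0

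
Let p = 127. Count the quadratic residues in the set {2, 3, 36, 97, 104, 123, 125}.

(2/127) = +1 → QR.
(3/127) = -1 → non-residue.
(36/127) = +1 → QR.
(97/127) = -1 → non-residue.
(104/127) = +1 → QR.
(123/127) = -1 → non-residue.
(125/127) = -1 → non-residue.
Total quadratic residues among the 7: 3.

3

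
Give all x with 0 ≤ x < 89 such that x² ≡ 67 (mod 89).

44, 45

89 ≡ 1 (mod 4), so we find a root by search.
Trying successive values, 44² = 1936 ≡ 67 (mod 89). The other root is 89 − 44 = 45.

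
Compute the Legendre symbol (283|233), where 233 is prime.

1

Euler's criterion: (283/233) ≡ 50^116 (mod 233).
50^2 ≡ 170 (mod 233)
50^4 ≡ 8 (mod 233)
50^8 ≡ 64 (mod 233)
50^16 ≡ 135 (mod 233)
50^32 ≡ 51 (mod 233)
50^64 ≡ 38 (mod 233)
50^116 = 50^(64+32+16+4) ≡ 1 (mod 233).
Result is 1, so (283/233) = 1.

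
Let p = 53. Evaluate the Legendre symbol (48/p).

Pull out 2^4: since 53 ≡ 5 (mod 8), (2/53) = -1, so (2/53)^4 = +1.
Reciprocity: 3 ≡ 3 and 53 ≡ 1 (mod 4), so (3/53) = +(53/3).
Reduce top mod 3: now compute (2/3).
Pull out 2: since 3 ≡ 3 (mod 8), (2/3) = -1.
Reached (1/3) = 1. Collecting the sign flips along the way, the symbol is -1.

-1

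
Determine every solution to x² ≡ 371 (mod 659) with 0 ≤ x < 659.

265, 394

Since 659 ≡ 3 (mod 4), a square root of 371 is 371^((659+1)/4) = 371^165 mod 659.
Repeated squaring: 371^2≡569, 371^4≡192, 371^8≡619, 371^16≡282, 371^32≡444, 371^64≡95, 371^128≡458 (mod 659).
371^165 = 371^(128+32+4+1) ≡ 394 (mod 659).
Check: 394² = 155236 ≡ 371 (mod 659). The two roots are 265 and 394.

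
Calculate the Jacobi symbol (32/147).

Pull out 2^5: since 147 ≡ 3 (mod 8), (2/147) = -1, so (2/147)^5 = -1.
Reached (1/147) = 1. Collecting the sign flips along the way, the symbol is -1.

-1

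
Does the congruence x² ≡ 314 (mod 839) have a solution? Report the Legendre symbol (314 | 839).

-1

Pull out 2: since 839 ≡ 7 (mod 8), (2/839) = +1.
Reciprocity: 157 ≡ 1 and 839 ≡ 3 (mod 4), so (157/839) = +(839/157).
Reduce top mod 157: now compute (54/157).
Pull out 2: since 157 ≡ 5 (mod 8), (2/157) = -1.
Reciprocity: 27 ≡ 3 and 157 ≡ 1 (mod 4), so (27/157) = +(157/27).
Reduce top mod 27: now compute (22/27).
Pull out 2: since 27 ≡ 3 (mod 8), (2/27) = -1.
Reciprocity: 11 ≡ 3 and 27 ≡ 3 (mod 4), so (11/27) = −(27/11).
Reduce top mod 11: now compute (5/11).
Reciprocity: 5 ≡ 1 and 11 ≡ 3 (mod 4), so (5/11) = +(11/5).
Reduce top mod 5: now compute (1/5).
Reached (1/5) = 1. Collecting the sign flips along the way, the symbol is -1.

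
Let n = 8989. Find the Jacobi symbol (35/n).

Reciprocity: 35 ≡ 3 and 8989 ≡ 1 (mod 4), so (35/8989) = +(8989/35).
Reduce top mod 35: now compute (29/35).
Reciprocity: 29 ≡ 1 and 35 ≡ 3 (mod 4), so (29/35) = +(35/29).
Reduce top mod 29: now compute (6/29).
Pull out 2: since 29 ≡ 5 (mod 8), (2/29) = -1.
Reciprocity: 3 ≡ 3 and 29 ≡ 1 (mod 4), so (3/29) = +(29/3).
Reduce top mod 3: now compute (2/3).
Pull out 2: since 3 ≡ 3 (mod 8), (2/3) = -1.
Reached (1/3) = 1. Collecting the sign flips along the way, the symbol is +1.

1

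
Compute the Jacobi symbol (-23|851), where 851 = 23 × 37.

0

First reduce: -23 ≡ 828 (mod 851).
Pull out 2^2: since 851 ≡ 3 (mod 8), (2/851) = -1, so (2/851)^2 = +1.
Reciprocity: 207 ≡ 3 and 851 ≡ 3 (mod 4), so (207/851) = −(851/207).
Reduce top mod 207: now compute (23/207).
Reciprocity: 23 ≡ 3 and 207 ≡ 3 (mod 4), so (23/207) = −(207/23).
Reduce top mod 23: now compute (0/23).
Top reduces to 0: gcd > 1, so the symbol is 0.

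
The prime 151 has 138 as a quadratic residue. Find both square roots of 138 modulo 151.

17, 134

Since 151 ≡ 3 (mod 4), a square root of 138 is 138^((151+1)/4) = 138^38 mod 151.
Repeated squaring: 138^2≡18, 138^4≡22, 138^8≡31, 138^16≡55, 138^32≡5 (mod 151).
138^38 = 138^(32+4+2) ≡ 17 (mod 151).
Check: 17² = 289 ≡ 138 (mod 151). The two roots are 17 and 134.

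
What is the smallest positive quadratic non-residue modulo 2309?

(2/2309) = −1, so 2 is the smallest positive non-residue mod 2309.

2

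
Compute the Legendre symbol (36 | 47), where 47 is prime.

1

Euler's criterion: (36/47) ≡ 36^23 (mod 47).
36^2 ≡ 27 (mod 47)
36^4 ≡ 24 (mod 47)
36^8 ≡ 12 (mod 47)
36^16 ≡ 3 (mod 47)
36^23 = 36^(16+4+2+1) ≡ 1 (mod 47).
Result is 1, so (36/47) = 1.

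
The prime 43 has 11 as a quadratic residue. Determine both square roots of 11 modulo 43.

Since 43 ≡ 3 (mod 4), a square root of 11 is 11^((43+1)/4) = 11^11 mod 43.
Repeated squaring: 11^2≡35, 11^4≡21, 11^8≡11 (mod 43).
11^11 = 11^(8+2+1) ≡ 21 (mod 43).
Check: 21² = 441 ≡ 11 (mod 43). The two roots are 21 and 22.

21, 22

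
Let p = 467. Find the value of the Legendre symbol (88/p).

1

Euler's criterion: (88/467) ≡ 88^233 (mod 467).
88^2 ≡ 272 (mod 467)
88^4 ≡ 198 (mod 467)
88^8 ≡ 443 (mod 467)
88^16 ≡ 109 (mod 467)
88^32 ≡ 206 (mod 467)
88^64 ≡ 406 (mod 467)
88^128 ≡ 452 (mod 467)
88^233 = 88^(128+64+32+8+1) ≡ 1 (mod 467).
Result is 1, so (88/467) = 1.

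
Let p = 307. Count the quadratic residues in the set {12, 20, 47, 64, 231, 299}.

(12/307) = -1 → non-residue.
(20/307) = -1 → non-residue.
(47/307) = -1 → non-residue.
(64/307) = +1 → QR.
(231/307) = -1 → non-residue.
(299/307) = +1 → QR.
Total quadratic residues among the 6: 2.

2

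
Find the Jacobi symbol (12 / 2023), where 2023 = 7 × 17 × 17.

Pull out 2^2: since 2023 ≡ 7 (mod 8), (2/2023) = +1, so (2/2023)^2 = +1.
Reciprocity: 3 ≡ 3 and 2023 ≡ 3 (mod 4), so (3/2023) = −(2023/3).
Reduce top mod 3: now compute (1/3).
Reached (1/3) = 1. Collecting the sign flips along the way, the symbol is -1.

-1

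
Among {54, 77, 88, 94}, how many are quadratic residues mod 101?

3

(54/101) = +1 → QR.
(77/101) = +1 → QR.
(88/101) = +1 → QR.
(94/101) = -1 → non-residue.
Total quadratic residues among the 4: 3.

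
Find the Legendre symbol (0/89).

Top reduces to 0: gcd > 1, so the symbol is 0.

0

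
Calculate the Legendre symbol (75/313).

1

Reciprocity: 75 ≡ 3 and 313 ≡ 1 (mod 4), so (75/313) = +(313/75).
Reduce top mod 75: now compute (13/75).
Reciprocity: 13 ≡ 1 and 75 ≡ 3 (mod 4), so (13/75) = +(75/13).
Reduce top mod 13: now compute (10/13).
Pull out 2: since 13 ≡ 5 (mod 8), (2/13) = -1.
Reciprocity: 5 ≡ 1 and 13 ≡ 1 (mod 4), so (5/13) = +(13/5).
Reduce top mod 5: now compute (3/5).
Reciprocity: 3 ≡ 3 and 5 ≡ 1 (mod 4), so (3/5) = +(5/3).
Reduce top mod 3: now compute (2/3).
Pull out 2: since 3 ≡ 3 (mod 8), (2/3) = -1.
Reached (1/3) = 1. Collecting the sign flips along the way, the symbol is +1.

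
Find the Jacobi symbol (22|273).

Pull out 2: since 273 ≡ 1 (mod 8), (2/273) = +1.
Reciprocity: 11 ≡ 3 and 273 ≡ 1 (mod 4), so (11/273) = +(273/11).
Reduce top mod 11: now compute (9/11).
Reciprocity: 9 ≡ 1 and 11 ≡ 3 (mod 4), so (9/11) = +(11/9).
Reduce top mod 9: now compute (2/9).
Pull out 2: since 9 ≡ 1 (mod 8), (2/9) = +1.
Reached (1/9) = 1. Collecting the sign flips along the way, the symbol is +1.

1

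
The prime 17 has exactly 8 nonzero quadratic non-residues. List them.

3, 5, 6, 7, 10, 11, 12, 14

Square k = 1,…,8 (k and 17−k give the same square):
1²=1, 2²=4, 3²=9, 4²=16, 5²≡8, 6²≡2, 7²≡15, 8²≡13 (mod 17).
The residues are {1, 2, 4, 8, 9, 13, 15, 16}; the non-residues are the remaining 8 nonzero classes.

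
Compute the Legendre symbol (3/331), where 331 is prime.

-1

Reciprocity: 3 ≡ 3 and 331 ≡ 3 (mod 4), so (3/331) = −(331/3).
Reduce top mod 3: now compute (1/3).
Reached (1/3) = 1. Collecting the sign flips along the way, the symbol is -1.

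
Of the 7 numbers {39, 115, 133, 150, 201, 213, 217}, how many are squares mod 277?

4

(39/277) = +1 → QR.
(115/277) = -1 → non-residue.
(133/277) = +1 → QR.
(150/277) = -1 → non-residue.
(201/277) = +1 → QR.
(213/277) = +1 → QR.
(217/277) = -1 → non-residue.
Total quadratic residues among the 7: 4.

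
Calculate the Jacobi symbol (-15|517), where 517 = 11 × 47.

First reduce: -15 ≡ 502 (mod 517).
Pull out 2: since 517 ≡ 5 (mod 8), (2/517) = -1.
Reciprocity: 251 ≡ 3 and 517 ≡ 1 (mod 4), so (251/517) = +(517/251).
Reduce top mod 251: now compute (15/251).
Reciprocity: 15 ≡ 3 and 251 ≡ 3 (mod 4), so (15/251) = −(251/15).
Reduce top mod 15: now compute (11/15).
Reciprocity: 11 ≡ 3 and 15 ≡ 3 (mod 4), so (11/15) = −(15/11).
Reduce top mod 11: now compute (4/11).
Pull out 2^2: since 11 ≡ 3 (mod 8), (2/11) = -1, so (2/11)^2 = +1.
Reached (1/11) = 1. Collecting the sign flips along the way, the symbol is -1.

-1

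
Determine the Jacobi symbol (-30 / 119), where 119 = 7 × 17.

First reduce: -30 ≡ 89 (mod 119).
Reciprocity: 89 ≡ 1 and 119 ≡ 3 (mod 4), so (89/119) = +(119/89).
Reduce top mod 89: now compute (30/89).
Pull out 2: since 89 ≡ 1 (mod 8), (2/89) = +1.
Reciprocity: 15 ≡ 3 and 89 ≡ 1 (mod 4), so (15/89) = +(89/15).
Reduce top mod 15: now compute (14/15).
Pull out 2: since 15 ≡ 7 (mod 8), (2/15) = +1.
Reciprocity: 7 ≡ 3 and 15 ≡ 3 (mod 4), so (7/15) = −(15/7).
Reduce top mod 7: now compute (1/7).
Reached (1/7) = 1. Collecting the sign flips along the way, the symbol is -1.

-1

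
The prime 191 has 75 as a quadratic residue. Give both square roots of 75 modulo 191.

Since 191 ≡ 3 (mod 4), a square root of 75 is 75^((191+1)/4) = 75^48 mod 191.
Repeated squaring: 75^2≡86, 75^4≡138, 75^8≡135, 75^16≡80, 75^32≡97 (mod 191).
75^48 = 75^(32+16) ≡ 120 (mod 191).
Check: 120² = 14400 ≡ 75 (mod 191). The two roots are 71 and 120.

71, 120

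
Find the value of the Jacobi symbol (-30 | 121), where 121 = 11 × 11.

First reduce: -30 ≡ 91 (mod 121).
Reciprocity: 91 ≡ 3 and 121 ≡ 1 (mod 4), so (91/121) = +(121/91).
Reduce top mod 91: now compute (30/91).
Pull out 2: since 91 ≡ 3 (mod 8), (2/91) = -1.
Reciprocity: 15 ≡ 3 and 91 ≡ 3 (mod 4), so (15/91) = −(91/15).
Reduce top mod 15: now compute (1/15).
Reached (1/15) = 1. Collecting the sign flips along the way, the symbol is +1.

1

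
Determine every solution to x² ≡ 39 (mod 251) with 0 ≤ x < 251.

Since 251 ≡ 3 (mod 4), a square root of 39 is 39^((251+1)/4) = 39^63 mod 251.
Repeated squaring: 39^2≡15, 39^4≡225, 39^8≡174, 39^16≡156, 39^32≡240 (mod 251).
39^63 = 39^(32+16+8+4+2+1) ≡ 164 (mod 251).
Check: 164² = 26896 ≡ 39 (mod 251). The two roots are 87 and 164.

87, 164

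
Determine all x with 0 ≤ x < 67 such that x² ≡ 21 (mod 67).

Since 67 ≡ 3 (mod 4), a square root of 21 is 21^((67+1)/4) = 21^17 mod 67.
Repeated squaring: 21^2≡39, 21^4≡47, 21^8≡65, 21^16≡4 (mod 67).
21^17 = 21^(16+1) ≡ 17 (mod 67).
Check: 17² = 289 ≡ 21 (mod 67). The two roots are 17 and 50.

17, 50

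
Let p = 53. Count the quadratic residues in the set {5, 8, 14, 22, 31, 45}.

(5/53) = -1 → non-residue.
(8/53) = -1 → non-residue.
(14/53) = -1 → non-residue.
(22/53) = -1 → non-residue.
(31/53) = -1 → non-residue.
(45/53) = -1 → non-residue.
Total quadratic residues among the 6: 0.

0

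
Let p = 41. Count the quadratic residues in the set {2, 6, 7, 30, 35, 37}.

(2/41) = +1 → QR.
(6/41) = -1 → non-residue.
(7/41) = -1 → non-residue.
(30/41) = -1 → non-residue.
(35/41) = -1 → non-residue.
(37/41) = +1 → QR.
Total quadratic residues among the 6: 2.

2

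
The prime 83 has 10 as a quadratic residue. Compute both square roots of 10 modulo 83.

33, 50

Since 83 ≡ 3 (mod 4), a square root of 10 is 10^((83+1)/4) = 10^21 mod 83.
Repeated squaring: 10^2≡17, 10^4≡40, 10^8≡23, 10^16≡31 (mod 83).
10^21 = 10^(16+4+1) ≡ 33 (mod 83).
Check: 33² = 1089 ≡ 10 (mod 83). The two roots are 33 and 50.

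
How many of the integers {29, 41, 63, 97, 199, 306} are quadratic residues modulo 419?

6

(29/419) = +1 → QR.
(41/419) = +1 → QR.
(63/419) = +1 → QR.
(97/419) = +1 → QR.
(199/419) = +1 → QR.
(306/419) = +1 → QR.
Total quadratic residues among the 6: 6.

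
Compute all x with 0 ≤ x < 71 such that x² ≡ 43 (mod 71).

Since 71 ≡ 3 (mod 4), a square root of 43 is 43^((71+1)/4) = 43^18 mod 71.
Repeated squaring: 43^2≡3, 43^4≡9, 43^8≡10, 43^16≡29 (mod 71).
43^18 = 43^(16+2) ≡ 16 (mod 71).
Check: 16² = 256 ≡ 43 (mod 71). The two roots are 16 and 55.

16, 55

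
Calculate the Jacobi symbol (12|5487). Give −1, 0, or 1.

0

Pull out 2^2: since 5487 ≡ 7 (mod 8), (2/5487) = +1, so (2/5487)^2 = +1.
Reciprocity: 3 ≡ 3 and 5487 ≡ 3 (mod 4), so (3/5487) = −(5487/3).
Reduce top mod 3: now compute (0/3).
Top reduces to 0: gcd > 1, so the symbol is 0.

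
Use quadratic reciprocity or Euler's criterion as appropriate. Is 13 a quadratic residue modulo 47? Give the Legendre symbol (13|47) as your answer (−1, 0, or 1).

Euler's criterion: (13/47) ≡ 13^23 (mod 47).
13^2 ≡ 28 (mod 47)
13^4 ≡ 32 (mod 47)
13^8 ≡ 37 (mod 47)
13^16 ≡ 6 (mod 47)
13^23 = 13^(16+4+2+1) ≡ 46 (mod 47).
Result is 46 ≡ −1, so (13/47) = −1.

-1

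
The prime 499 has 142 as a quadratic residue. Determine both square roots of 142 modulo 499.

56, 443

Since 499 ≡ 3 (mod 4), a square root of 142 is 142^((499+1)/4) = 142^125 mod 499.
Repeated squaring: 142^2≡204, 142^4≡199, 142^8≡180, 142^16≡464, 142^32≡227, 142^64≡132 (mod 499).
142^125 = 142^(64+32+16+8+4+1) ≡ 56 (mod 499).
Check: 56² = 3136 ≡ 142 (mod 499). The two roots are 56 and 443.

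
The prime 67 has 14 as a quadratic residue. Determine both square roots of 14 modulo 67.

9, 58

Since 67 ≡ 3 (mod 4), a square root of 14 is 14^((67+1)/4) = 14^17 mod 67.
Repeated squaring: 14^2≡62, 14^4≡25, 14^8≡22, 14^16≡15 (mod 67).
14^17 = 14^(16+1) ≡ 9 (mod 67).
Check: 9² = 81 ≡ 14 (mod 67). The two roots are 9 and 58.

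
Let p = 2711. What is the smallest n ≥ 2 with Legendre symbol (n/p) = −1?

7

(2/2711) = +1, so 2 is a residue.
(3/2711) = +1, so 3 is a residue.
(4/2711) = +1, so 4 is a residue.
(5/2711) = +1, so 5 is a residue.
(6/2711) = +1, so 6 is a residue.
(7/2711) = −1, so 7 is the smallest positive non-residue mod 2711.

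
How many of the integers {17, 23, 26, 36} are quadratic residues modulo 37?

2

(17/37) = -1 → non-residue.
(23/37) = -1 → non-residue.
(26/37) = +1 → QR.
(36/37) = +1 → QR.
Total quadratic residues among the 4: 2.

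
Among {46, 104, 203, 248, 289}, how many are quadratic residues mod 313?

2

(46/313) = -1 → non-residue.
(104/313) = +1 → QR.
(203/313) = -1 → non-residue.
(248/313) = -1 → non-residue.
(289/313) = +1 → QR.
Total quadratic residues among the 5: 2.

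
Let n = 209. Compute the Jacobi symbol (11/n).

0

Reciprocity: 11 ≡ 3 and 209 ≡ 1 (mod 4), so (11/209) = +(209/11).
Reduce top mod 11: now compute (0/11).
Top reduces to 0: gcd > 1, so the symbol is 0.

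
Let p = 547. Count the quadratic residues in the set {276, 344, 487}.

(276/547) = +1 → QR.
(344/547) = +1 → QR.
(487/547) = -1 → non-residue.
Total quadratic residues among the 3: 2.

2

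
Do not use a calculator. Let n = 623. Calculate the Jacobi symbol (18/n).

Pull out 2: since 623 ≡ 7 (mod 8), (2/623) = +1.
Reciprocity: 9 ≡ 1 and 623 ≡ 3 (mod 4), so (9/623) = +(623/9).
Reduce top mod 9: now compute (2/9).
Pull out 2: since 9 ≡ 1 (mod 8), (2/9) = +1.
Reached (1/9) = 1. Collecting the sign flips along the way, the symbol is +1.

1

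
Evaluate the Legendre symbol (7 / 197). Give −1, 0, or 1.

1

Euler's criterion: (7/197) ≡ 7^98 (mod 197).
7^2 ≡ 49 (mod 197)
7^4 ≡ 37 (mod 197)
7^8 ≡ 187 (mod 197)
7^16 ≡ 100 (mod 197)
7^32 ≡ 150 (mod 197)
7^64 ≡ 42 (mod 197)
7^98 = 7^(64+32+2) ≡ 1 (mod 197).
Result is 1, so (7/197) = 1.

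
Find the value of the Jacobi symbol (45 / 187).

Reciprocity: 45 ≡ 1 and 187 ≡ 3 (mod 4), so (45/187) = +(187/45).
Reduce top mod 45: now compute (7/45).
Reciprocity: 7 ≡ 3 and 45 ≡ 1 (mod 4), so (7/45) = +(45/7).
Reduce top mod 7: now compute (3/7).
Reciprocity: 3 ≡ 3 and 7 ≡ 3 (mod 4), so (3/7) = −(7/3).
Reduce top mod 3: now compute (1/3).
Reached (1/3) = 1. Collecting the sign flips along the way, the symbol is -1.

-1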